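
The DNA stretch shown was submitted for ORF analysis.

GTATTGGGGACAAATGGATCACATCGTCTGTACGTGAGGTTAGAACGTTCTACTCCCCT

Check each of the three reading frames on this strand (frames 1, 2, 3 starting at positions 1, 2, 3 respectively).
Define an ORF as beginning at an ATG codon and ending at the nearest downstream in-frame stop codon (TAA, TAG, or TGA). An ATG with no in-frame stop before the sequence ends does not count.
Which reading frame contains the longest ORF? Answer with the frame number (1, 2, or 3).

2

Frame 1: GTA TTG GGG ACA AAT GGA TCA CAT CGT CTG TAC GTG AGG TTA GAA CGT TCT ACT CCC — no ATG→stop ORF.
Frame 2: TAT TGG GGA CAA ATG GAT CAC ATC GTC TGT ACG TGA GGT TAG AAC GTT CTA CTC CCC — ATG at 14, stop TGA at 35 → 24 nt.
Frame 3: ATT GGG GAC AAA TGG ATC ACA TCG TCT GTA CGT GAG GTT AGA ACG TTC TAC TCC CCT — no ATG→stop ORF.
Longest ORF is 24 nt in frame 2 (positions 14–37).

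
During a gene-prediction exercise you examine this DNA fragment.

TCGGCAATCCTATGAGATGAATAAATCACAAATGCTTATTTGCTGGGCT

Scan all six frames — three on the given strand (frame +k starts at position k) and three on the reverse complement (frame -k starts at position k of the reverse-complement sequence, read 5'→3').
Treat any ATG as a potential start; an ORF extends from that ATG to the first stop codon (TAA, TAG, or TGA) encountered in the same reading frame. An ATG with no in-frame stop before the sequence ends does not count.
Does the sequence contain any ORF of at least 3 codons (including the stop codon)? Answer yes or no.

Reverse complement (5'→3'): AGCCCAGCAAATAAGCATTTGTGATTTATTCATCTCATAGGATTGCCGA
Frame +1: TCG GCA ATC CTA TGA GAT GAA TAA ATC ACA AAT GCT TAT TTG CTG GGC — no ATG→stop ORF.
Frame +2: CGG CAA TCC TAT GAG ATG AAT AAA TCA CAA ATG CTT ATT TGC TGG GCT — no ATG→stop ORF.
Frame +3: GGC AAT CCT ATG AGA TGA ATA AAT CAC AAA TGC TTA TTT GCT GGG — ATG at 12, stop TGA at 18 → 9 nt.
Frame -1: AGC CCA GCA AAT AAG CAT TTG TGA TTT ATT CAT CTC ATA GGA TTG CCG — no ATG→stop ORF.
Frame -2: GCC CAG CAA ATA AGC ATT TGT GAT TTA TTC ATC TCA TAG GAT TGC CGA — no ATG→stop ORF.
Frame -3: CCC AGC AAA TAA GCA TTT GTG ATT TAT TCA TCT CAT AGG ATT GCC — no ATG→stop ORF.
Frame +3 has an ORF of 3 codons (positions 12–20) ≥ 3, so yes.

yes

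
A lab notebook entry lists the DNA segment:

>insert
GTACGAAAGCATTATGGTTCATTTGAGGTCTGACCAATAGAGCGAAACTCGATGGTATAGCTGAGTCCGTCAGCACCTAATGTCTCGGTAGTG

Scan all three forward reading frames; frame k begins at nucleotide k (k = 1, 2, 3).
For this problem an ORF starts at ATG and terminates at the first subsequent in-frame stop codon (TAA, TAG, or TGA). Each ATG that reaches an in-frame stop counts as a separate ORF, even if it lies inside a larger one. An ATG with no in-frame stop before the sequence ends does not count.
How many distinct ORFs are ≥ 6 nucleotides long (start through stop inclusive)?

Frame 1: GTA CGA AAG CAT TAT GGT TCA TTT GAG GTC TGA CCA ATA GAG CGA AAC TCG ATG GTA TAG CTG AGT CCG TCA GCA CCT AAT GTC TCG GTA GTG — ATG at 52, stop TAG at 58 → 9 nt.
Frame 2: TAC GAA AGC ATT ATG GTT CAT TTG AGG TCT GAC CAA TAG AGC GAA ACT CGA TGG TAT AGC TGA GTC CGT CAG CAC CTA ATG TCT CGG TAG — ATG at 14, stop TAG at 38 → 27 nt; ATG at 80, stop TAG at 89 → 12 nt.
Frame 3: ACG AAA GCA TTA TGG TTC ATT TGA GGT CTG ACC AAT AGA GCG AAA CTC GAT GGT ATA GCT GAG TCC GTC AGC ACC TAA TGT CTC GGT AGT — no ATG→stop ORF.
ORFs ≥ 6 nucleotides: frame 1 52–60 (9 nucleotides), frame 2 14–40 (27 nucleotides), frame 2 80–91 (12 nucleotides). Count = 3.

3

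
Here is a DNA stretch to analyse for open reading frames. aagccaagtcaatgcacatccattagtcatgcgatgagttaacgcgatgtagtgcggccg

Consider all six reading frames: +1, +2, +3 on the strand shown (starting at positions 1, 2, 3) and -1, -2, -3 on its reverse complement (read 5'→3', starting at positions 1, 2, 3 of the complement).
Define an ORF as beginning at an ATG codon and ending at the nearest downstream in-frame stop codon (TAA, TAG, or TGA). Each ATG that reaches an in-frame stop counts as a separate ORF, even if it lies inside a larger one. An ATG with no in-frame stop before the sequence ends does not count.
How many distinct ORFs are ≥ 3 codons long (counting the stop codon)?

Reverse complement (5'→3'): CGGCCGCACTACATCGCGTTAACTCATCGCATGACTAATGGATGTGCATTGACTTGGCTT
Frame +1: AAG CCA AGT CAA TGC ACA TCC ATT AGT CAT GCG ATG AGT TAA CGC GAT GTA GTG CGG CCG — ATG at 34, stop TAA at 40 → 9 nt.
Frame +2: AGC CAA GTC AAT GCA CAT CCA TTA GTC ATG CGA TGA GTT AAC GCG ATG TAG TGC GGC — ATG at 29, stop TGA at 35 → 9 nt; ATG at 47, stop TAG at 50 → 6 nt.
Frame +3: GCC AAG TCA ATG CAC ATC CAT TAG TCA TGC GAT GAG TTA ACG CGA TGT AGT GCG GCC — ATG at 12, stop TAG at 24 → 15 nt.
Frame -1: CGG CCG CAC TAC ATC GCG TTA ACT CAT CGC ATG ACT AAT GGA TGT GCA TTG ACT TGG CTT — no ATG→stop ORF.
Frame -2: GGC CGC ACT ACA TCG CGT TAA CTC ATC GCA TGA CTA ATG GAT GTG CAT TGA CTT GGC — ATG at 38, stop TGA at 50 → 15 nt.
Frame -3: GCC GCA CTA CAT CGC GTT AAC TCA TCG CAT GAC TAA TGG ATG TGC ATT GAC TTG GCT — no ATG→stop ORF.
ORFs ≥ 3 codons: frame +1 34–42 (3 codons), frame +2 29–37 (3 codons), frame +3 12–26 (5 codons), frame -2 38–52 (5 codons). Count = 4.

4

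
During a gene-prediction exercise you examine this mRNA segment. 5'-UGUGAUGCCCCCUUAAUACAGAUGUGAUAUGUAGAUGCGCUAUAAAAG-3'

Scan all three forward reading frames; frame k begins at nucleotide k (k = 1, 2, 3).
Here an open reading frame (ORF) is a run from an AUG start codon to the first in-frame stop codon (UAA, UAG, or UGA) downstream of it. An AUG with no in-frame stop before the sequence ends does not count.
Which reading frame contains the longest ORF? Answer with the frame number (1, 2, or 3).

2

Frame 1: UGU GAU GCC CCC UUA AUA CAG AUG UGA UAU GUA GAU GCG CUA UAA AAG — AUG at 22, stop UGA at 25 → 6 nt.
Frame 2: GUG AUG CCC CCU UAA UAC AGA UGU GAU AUG UAG AUG CGC UAU AAA — AUG at 5, stop UAA at 14 → 12 nt; AUG at 29, stop UAG at 32 → 6 nt.
Frame 3: UGA UGC CCC CUU AAU ACA GAU GUG AUA UGU AGA UGC GCU AUA AAA — no AUG→stop ORF.
Longest ORF is 12 nt in frame 2 (positions 5–16).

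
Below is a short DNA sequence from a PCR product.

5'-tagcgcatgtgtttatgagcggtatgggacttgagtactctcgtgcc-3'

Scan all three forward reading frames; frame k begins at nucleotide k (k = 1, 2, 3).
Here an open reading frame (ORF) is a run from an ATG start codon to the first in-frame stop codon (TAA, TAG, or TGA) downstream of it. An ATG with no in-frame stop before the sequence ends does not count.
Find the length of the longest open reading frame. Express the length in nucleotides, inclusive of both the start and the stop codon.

Frame 1: TAG CGC ATG TGT TTA TGA GCG GTA TGG GAC TTG AGT ACT CTC GTG — ATG at 7, stop TGA at 16 → 12 nt.
Frame 2: AGC GCA TGT GTT TAT GAG CGG TAT GGG ACT TGA GTA CTC TCG TGC — no ATG→stop ORF.
Frame 3: GCG CAT GTG TTT ATG AGC GGT ATG GGA CTT GAG TAC TCT CGT GCC — no ATG→stop ORF.
Longest: frame 1, positions 7–18, 12 nt = 4 codons = 3 aa. → 12 nucleotides.

12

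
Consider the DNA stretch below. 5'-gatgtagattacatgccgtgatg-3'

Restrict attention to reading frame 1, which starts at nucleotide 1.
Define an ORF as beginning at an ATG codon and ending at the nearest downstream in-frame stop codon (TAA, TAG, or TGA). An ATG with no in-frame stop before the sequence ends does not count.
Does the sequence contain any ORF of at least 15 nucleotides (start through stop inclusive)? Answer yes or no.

Frame 1: GAT GTA GAT TAC ATG CCG TGA — ATG at 13, stop TGA at 19 → 9 nt.
Largest ORF found is 9 nucleotides < 15, so no.

no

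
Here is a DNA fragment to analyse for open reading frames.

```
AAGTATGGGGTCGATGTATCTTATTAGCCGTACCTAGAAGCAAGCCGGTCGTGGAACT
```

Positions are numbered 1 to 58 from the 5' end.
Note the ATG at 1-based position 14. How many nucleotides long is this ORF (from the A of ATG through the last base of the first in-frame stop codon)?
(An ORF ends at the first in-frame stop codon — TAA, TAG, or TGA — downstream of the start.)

Codons from position 14: ATG (14–16), TAT (17–19), CTT (20–22), ATT (23–25), AGC (26–28), CGT (29–31), ACC (32–34), TAG (35–37).
TAG is the first in-frame stop; ORF spans 14–37, 24 nucleotides.

24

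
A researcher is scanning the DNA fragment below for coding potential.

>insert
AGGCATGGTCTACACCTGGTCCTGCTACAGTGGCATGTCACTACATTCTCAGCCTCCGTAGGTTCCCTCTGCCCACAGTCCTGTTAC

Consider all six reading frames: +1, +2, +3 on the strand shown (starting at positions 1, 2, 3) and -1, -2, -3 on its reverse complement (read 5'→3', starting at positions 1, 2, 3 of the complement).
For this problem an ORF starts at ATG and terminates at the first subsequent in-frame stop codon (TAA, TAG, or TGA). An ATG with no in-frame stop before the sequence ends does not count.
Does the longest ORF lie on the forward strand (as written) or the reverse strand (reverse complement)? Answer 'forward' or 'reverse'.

forward

Reverse complement (5'→3'): GTAACAGGACTGTGGGCAGAGGGAACCTACGGAGGCTGAGAATGTAGTGACATGCCACTGTAGCAGGACCAGGTGTAGACCATGCCT
Frame +1: AGG CAT GGT CTA CAC CTG GTC CTG CTA CAG TGG CAT GTC ACT ACA TTC TCA GCC TCC GTA GGT TCC CTC TGC CCA CAG TCC TGT TAC — no ATG→stop ORF.
Frame +2: GGC ATG GTC TAC ACC TGG TCC TGC TAC AGT GGC ATG TCA CTA CAT TCT CAG CCT CCG TAG GTT CCC TCT GCC CAC AGT CCT GTT — ATG at 5, stop TAG at 59 → 57 nt; ATG at 35, stop TAG at 59 → 27 nt.
Frame +3: GCA TGG TCT ACA CCT GGT CCT GCT ACA GTG GCA TGT CAC TAC ATT CTC AGC CTC CGT AGG TTC CCT CTG CCC ACA GTC CTG TTA — no ATG→stop ORF.
Frame -1: GTA ACA GGA CTG TGG GCA GAG GGA ACC TAC GGA GGC TGA GAA TGT AGT GAC ATG CCA CTG TAG CAG GAC CAG GTG TAG ACC ATG CCT — ATG at 52, stop TAG at 61 → 12 nt.
Frame -2: TAA CAG GAC TGT GGG CAG AGG GAA CCT ACG GAG GCT GAG AAT GTA GTG ACA TGC CAC TGT AGC AGG ACC AGG TGT AGA CCA TGC — no ATG→stop ORF.
Frame -3: AAC AGG ACT GTG GGC AGA GGG AAC CTA CGG AGG CTG AGA ATG TAG TGA CAT GCC ACT GTA GCA GGA CCA GGT GTA GAC CAT GCC — ATG at 42, stop TAG at 45 → 6 nt.
Forward-strand max 57 nt; reverse-strand max 12 nt. The forward strand has the longer ORF.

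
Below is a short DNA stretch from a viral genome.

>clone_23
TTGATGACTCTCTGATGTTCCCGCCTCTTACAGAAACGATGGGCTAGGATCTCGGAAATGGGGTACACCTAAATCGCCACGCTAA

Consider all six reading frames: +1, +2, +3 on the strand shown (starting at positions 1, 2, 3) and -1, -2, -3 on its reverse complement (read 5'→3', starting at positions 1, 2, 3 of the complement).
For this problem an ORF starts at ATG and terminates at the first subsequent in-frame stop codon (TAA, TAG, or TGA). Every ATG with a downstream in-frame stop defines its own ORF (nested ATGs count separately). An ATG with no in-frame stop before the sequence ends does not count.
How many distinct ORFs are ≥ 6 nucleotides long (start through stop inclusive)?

4

Reverse complement (5'→3'): TTAGCGTGGCGATTTAGGTGTACCCCATTTCCGAGATCCTAGCCCATCGTTTCTGTAAGAGGCGGGAACATCAGAGAGTCATCAA
Frame +1: TTG ATG ACT CTC TGA TGT TCC CGC CTC TTA CAG AAA CGA TGG GCT AGG ATC TCG GAA ATG GGG TAC ACC TAA ATC GCC ACG CTA — ATG at 4, stop TGA at 13 → 12 nt; ATG at 58, stop TAA at 70 → 15 nt.
Frame +2: TGA TGA CTC TCT GAT GTT CCC GCC TCT TAC AGA AAC GAT GGG CTA GGA TCT CGG AAA TGG GGT ACA CCT AAA TCG CCA CGC TAA — no ATG→stop ORF.
Frame +3: GAT GAC TCT CTG ATG TTC CCG CCT CTT ACA GAA ACG ATG GGC TAG GAT CTC GGA AAT GGG GTA CAC CTA AAT CGC CAC GCT — ATG at 15, stop TAG at 45 → 33 nt; ATG at 39, stop TAG at 45 → 9 nt.
Frame -1: TTA GCG TGG CGA TTT AGG TGT ACC CCA TTT CCG AGA TCC TAG CCC ATC GTT TCT GTA AGA GGC GGG AAC ATC AGA GAG TCA TCA — no ATG→stop ORF.
Frame -2: TAG CGT GGC GAT TTA GGT GTA CCC CAT TTC CGA GAT CCT AGC CCA TCG TTT CTG TAA GAG GCG GGA ACA TCA GAG AGT CAT CAA — no ATG→stop ORF.
Frame -3: AGC GTG GCG ATT TAG GTG TAC CCC ATT TCC GAG ATC CTA GCC CAT CGT TTC TGT AAG AGG CGG GAA CAT CAG AGA GTC ATC — no ATG→stop ORF.
ORFs ≥ 6 nucleotides: frame +1 4–15 (12 nucleotides), frame +1 58–72 (15 nucleotides), frame +3 15–47 (33 nucleotides), frame +3 39–47 (9 nucleotides). Count = 4.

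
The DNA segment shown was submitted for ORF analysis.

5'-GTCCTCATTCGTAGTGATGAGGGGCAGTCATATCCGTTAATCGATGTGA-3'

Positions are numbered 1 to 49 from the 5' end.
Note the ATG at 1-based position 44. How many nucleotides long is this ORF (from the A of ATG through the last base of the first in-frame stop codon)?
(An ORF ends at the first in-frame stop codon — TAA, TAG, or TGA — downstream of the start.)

6

Codons from position 44: ATG (44–46), TGA (47–49).
TGA is the first in-frame stop; ORF spans 44–49, 6 nucleotides.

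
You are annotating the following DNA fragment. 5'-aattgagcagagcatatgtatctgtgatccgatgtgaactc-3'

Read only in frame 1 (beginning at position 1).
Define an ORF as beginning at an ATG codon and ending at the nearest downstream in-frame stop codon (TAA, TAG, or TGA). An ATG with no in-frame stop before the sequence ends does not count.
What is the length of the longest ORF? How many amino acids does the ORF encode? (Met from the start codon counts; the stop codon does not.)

Frame 1: AAT TGA GCA GAG CAT ATG TAT CTG TGA TCC GAT GTG AAC — ATG at 16, stop TGA at 25 → 12 nt.
Longest: frame 1, positions 16–27, 12 nt = 4 codons = 3 aa. → 3 amino acids.

3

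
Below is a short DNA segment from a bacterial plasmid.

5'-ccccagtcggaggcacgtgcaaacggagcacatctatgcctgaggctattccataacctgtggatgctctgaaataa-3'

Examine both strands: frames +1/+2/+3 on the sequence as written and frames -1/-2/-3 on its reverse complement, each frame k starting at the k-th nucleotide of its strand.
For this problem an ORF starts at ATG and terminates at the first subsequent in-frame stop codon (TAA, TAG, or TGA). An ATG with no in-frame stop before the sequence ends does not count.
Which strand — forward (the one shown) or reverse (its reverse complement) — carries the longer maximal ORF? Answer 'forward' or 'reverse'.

forward

Reverse complement (5'→3'): TTATTTCAGAGCATCCACAGGTTATGGAATAGCCTCAGGCATAGATGTGCTCCGTTTGCACGTGCCTCCGACTGGGG
Frame +1: CCC CAG TCG GAG GCA CGT GCA AAC GGA GCA CAT CTA TGC CTG AGG CTA TTC CAT AAC CTG TGG ATG CTC TGA AAT — ATG at 64, stop TGA at 70 → 9 nt.
Frame +2: CCC AGT CGG AGG CAC GTG CAA ACG GAG CAC ATC TAT GCC TGA GGC TAT TCC ATA ACC TGT GGA TGC TCT GAA ATA — no ATG→stop ORF.
Frame +3: CCA GTC GGA GGC ACG TGC AAA CGG AGC ACA TCT ATG CCT GAG GCT ATT CCA TAA CCT GTG GAT GCT CTG AAA TAA — ATG at 36, stop TAA at 54 → 21 nt.
Frame -1: TTA TTT CAG AGC ATC CAC AGG TTA TGG AAT AGC CTC AGG CAT AGA TGT GCT CCG TTT GCA CGT GCC TCC GAC TGG — no ATG→stop ORF.
Frame -2: TAT TTC AGA GCA TCC ACA GGT TAT GGA ATA GCC TCA GGC ATA GAT GTG CTC CGT TTG CAC GTG CCT CCG ACT GGG — no ATG→stop ORF.
Frame -3: ATT TCA GAG CAT CCA CAG GTT ATG GAA TAG CCT CAG GCA TAG ATG TGC TCC GTT TGC ACG TGC CTC CGA CTG GGG — ATG at 24, stop TAG at 30 → 9 nt.
Forward-strand max 21 nt; reverse-strand max 9 nt. The forward strand has the longer ORF.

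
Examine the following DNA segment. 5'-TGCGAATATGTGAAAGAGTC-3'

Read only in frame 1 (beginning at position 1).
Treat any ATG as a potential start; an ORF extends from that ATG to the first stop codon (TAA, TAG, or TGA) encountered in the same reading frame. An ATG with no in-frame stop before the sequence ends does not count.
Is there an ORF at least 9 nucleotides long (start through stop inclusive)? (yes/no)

Frame 1: TGC GAA TAT GTG AAA GAG — no ATG→stop ORF.
Largest ORF found is 0 nucleotides < 9, so no.

no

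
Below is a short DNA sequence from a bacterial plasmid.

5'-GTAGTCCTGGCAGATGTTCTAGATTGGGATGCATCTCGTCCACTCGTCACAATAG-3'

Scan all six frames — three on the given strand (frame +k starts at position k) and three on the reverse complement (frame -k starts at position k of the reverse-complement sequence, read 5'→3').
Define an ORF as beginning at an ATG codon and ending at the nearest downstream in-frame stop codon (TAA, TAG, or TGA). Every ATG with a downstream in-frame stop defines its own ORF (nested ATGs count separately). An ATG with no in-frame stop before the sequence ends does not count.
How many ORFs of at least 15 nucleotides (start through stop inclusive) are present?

1

Reverse complement (5'→3'): CTATTGTGACGAGTGGACGAGATGCATCCCAATCTAGAACATCTGCCAGGACTAC
Frame +1: GTA GTC CTG GCA GAT GTT CTA GAT TGG GAT GCA TCT CGT CCA CTC GTC ACA ATA — no ATG→stop ORF.
Frame +2: TAG TCC TGG CAG ATG TTC TAG ATT GGG ATG CAT CTC GTC CAC TCG TCA CAA TAG — ATG at 14, stop TAG at 20 → 9 nt; ATG at 29, stop TAG at 53 → 27 nt.
Frame +3: AGT CCT GGC AGA TGT TCT AGA TTG GGA TGC ATC TCG TCC ACT CGT CAC AAT — no ATG→stop ORF.
Frame -1: CTA TTG TGA CGA GTG GAC GAG ATG CAT CCC AAT CTA GAA CAT CTG CCA GGA CTA — no ATG→stop ORF.
Frame -2: TAT TGT GAC GAG TGG ACG AGA TGC ATC CCA ATC TAG AAC ATC TGC CAG GAC TAC — no ATG→stop ORF.
Frame -3: ATT GTG ACG AGT GGA CGA GAT GCA TCC CAA TCT AGA ACA TCT GCC AGG ACT — no ATG→stop ORF.
ORFs ≥ 15 nucleotides: frame +2 29–55 (27 nucleotides). Count = 1.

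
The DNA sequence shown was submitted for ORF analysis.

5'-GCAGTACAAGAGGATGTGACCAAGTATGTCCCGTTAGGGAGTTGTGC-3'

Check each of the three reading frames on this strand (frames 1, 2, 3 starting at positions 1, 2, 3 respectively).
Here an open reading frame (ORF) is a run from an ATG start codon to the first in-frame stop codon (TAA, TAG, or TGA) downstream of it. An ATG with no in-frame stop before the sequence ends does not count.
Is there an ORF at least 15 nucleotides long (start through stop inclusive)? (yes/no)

Frame 1: GCA GTA CAA GAG GAT GTG ACC AAG TAT GTC CCG TTA GGG AGT TGT — no ATG→stop ORF.
Frame 2: CAG TAC AAG AGG ATG TGA CCA AGT ATG TCC CGT TAG GGA GTT GTG — ATG at 14, stop TGA at 17 → 6 nt; ATG at 26, stop TAG at 35 → 12 nt.
Frame 3: AGT ACA AGA GGA TGT GAC CAA GTA TGT CCC GTT AGG GAG TTG TGC — no ATG→stop ORF.
Largest ORF found is 12 nucleotides < 15, so no.

no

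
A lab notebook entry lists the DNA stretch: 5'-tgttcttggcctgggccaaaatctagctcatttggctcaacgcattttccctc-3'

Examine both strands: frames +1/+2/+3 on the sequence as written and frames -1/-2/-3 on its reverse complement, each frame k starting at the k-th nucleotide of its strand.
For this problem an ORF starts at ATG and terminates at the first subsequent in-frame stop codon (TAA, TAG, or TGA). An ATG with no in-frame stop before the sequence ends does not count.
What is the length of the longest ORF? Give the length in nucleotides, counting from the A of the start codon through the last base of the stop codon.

9

Reverse complement (5'→3'): GAGGGAAAATGCGTTGAGCCAAATGAGCTAGATTTTGGCCCAGGCCAAGAACA
Frame +1: TGT TCT TGG CCT GGG CCA AAA TCT AGC TCA TTT GGC TCA ACG CAT TTT CCC — no ATG→stop ORF.
Frame +2: GTT CTT GGC CTG GGC CAA AAT CTA GCT CAT TTG GCT CAA CGC ATT TTC CCT — no ATG→stop ORF.
Frame +3: TTC TTG GCC TGG GCC AAA ATC TAG CTC ATT TGG CTC AAC GCA TTT TCC CTC — no ATG→stop ORF.
Frame -1: GAG GGA AAA TGC GTT GAG CCA AAT GAG CTA GAT TTT GGC CCA GGC CAA GAA — no ATG→stop ORF.
Frame -2: AGG GAA AAT GCG TTG AGC CAA ATG AGC TAG ATT TTG GCC CAG GCC AAG AAC — ATG at 23, stop TAG at 29 → 9 nt.
Frame -3: GGG AAA ATG CGT TGA GCC AAA TGA GCT AGA TTT TGG CCC AGG CCA AGA ACA — ATG at 9, stop TGA at 15 → 9 nt.
Longest: frame -2, positions 23–31, 9 nt = 3 codons = 2 aa. → 9 nucleotides.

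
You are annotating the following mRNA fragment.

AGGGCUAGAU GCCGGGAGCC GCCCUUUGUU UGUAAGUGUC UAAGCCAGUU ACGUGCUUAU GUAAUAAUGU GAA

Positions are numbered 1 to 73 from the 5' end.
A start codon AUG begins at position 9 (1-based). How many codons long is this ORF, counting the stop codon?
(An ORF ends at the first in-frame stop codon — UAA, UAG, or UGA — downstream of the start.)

9

Codons from position 9: AUG (9–11), CCG (12–14), GGA (15–17), GCC (18–20), GCC (21–23), CUU (24–26), UGU (27–29), UUG (30–32), UAA (33–35).
UAA is the first in-frame stop; that's 9 codons including the stop.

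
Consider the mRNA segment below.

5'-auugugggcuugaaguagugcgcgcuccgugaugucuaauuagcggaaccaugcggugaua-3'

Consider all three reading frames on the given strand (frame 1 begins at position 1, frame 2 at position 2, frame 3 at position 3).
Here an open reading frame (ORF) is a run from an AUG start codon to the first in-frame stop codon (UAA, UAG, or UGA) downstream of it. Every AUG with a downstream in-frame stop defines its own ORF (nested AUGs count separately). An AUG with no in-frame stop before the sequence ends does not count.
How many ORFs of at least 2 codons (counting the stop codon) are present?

2

Frame 1: AUU GUG GGC UUG AAG UAG UGC GCG CUC CGU GAU GUC UAA UUA GCG GAA CCA UGC GGU GAU — no AUG→stop ORF.
Frame 2: UUG UGG GCU UGA AGU AGU GCG CGC UCC GUG AUG UCU AAU UAG CGG AAC CAU GCG GUG AUA — AUG at 32, stop UAG at 41 → 12 nt.
Frame 3: UGU GGG CUU GAA GUA GUG CGC GCU CCG UGA UGU CUA AUU AGC GGA ACC AUG CGG UGA — AUG at 51, stop UGA at 57 → 9 nt.
ORFs ≥ 2 codons: frame 2 32–43 (4 codons), frame 3 51–59 (3 codons). Count = 2.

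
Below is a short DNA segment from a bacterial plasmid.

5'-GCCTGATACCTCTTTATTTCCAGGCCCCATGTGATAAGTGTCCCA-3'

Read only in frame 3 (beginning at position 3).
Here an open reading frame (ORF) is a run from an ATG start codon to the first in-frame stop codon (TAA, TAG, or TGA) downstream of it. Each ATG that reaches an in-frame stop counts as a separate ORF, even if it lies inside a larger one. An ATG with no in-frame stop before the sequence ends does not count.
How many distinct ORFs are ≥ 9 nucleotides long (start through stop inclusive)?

0

Frame 3: CTG ATA CCT CTT TAT TTC CAG GCC CCA TGT GAT AAG TGT CCC — no ATG→stop ORF.
No ORF reaches 9 nucleotides. Count = 0.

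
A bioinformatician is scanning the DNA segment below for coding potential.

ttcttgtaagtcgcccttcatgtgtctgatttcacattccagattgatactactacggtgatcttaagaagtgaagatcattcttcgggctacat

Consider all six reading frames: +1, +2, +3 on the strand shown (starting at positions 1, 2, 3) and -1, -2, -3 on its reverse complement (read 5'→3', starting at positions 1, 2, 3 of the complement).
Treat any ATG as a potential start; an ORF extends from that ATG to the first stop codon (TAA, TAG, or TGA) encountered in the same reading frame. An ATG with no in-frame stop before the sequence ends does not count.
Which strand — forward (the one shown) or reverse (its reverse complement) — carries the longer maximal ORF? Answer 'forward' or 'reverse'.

forward

Reverse complement (5'→3'): ATGTAGCCCGAAGAATGATCTTCACTTCTTAAGATCACCGTAGTAGTATCAATCTGGAATGTGAAATCAGACACATGAAGGGCGACTTACAAGAA
Frame +1: TTC TTG TAA GTC GCC CTT CAT GTG TCT GAT TTC ACA TTC CAG ATT GAT ACT ACT ACG GTG ATC TTA AGA AGT GAA GAT CAT TCT TCG GGC TAC — no ATG→stop ORF.
Frame +2: TCT TGT AAG TCG CCC TTC ATG TGT CTG ATT TCA CAT TCC AGA TTG ATA CTA CTA CGG TGA TCT TAA GAA GTG AAG ATC ATT CTT CGG GCT ACA — ATG at 20, stop TGA at 59 → 42 nt.
Frame +3: CTT GTA AGT CGC CCT TCA TGT GTC TGA TTT CAC ATT CCA GAT TGA TAC TAC TAC GGT GAT CTT AAG AAG TGA AGA TCA TTC TTC GGG CTA CAT — no ATG→stop ORF.
Frame -1: ATG TAG CCC GAA GAA TGA TCT TCA CTT CTT AAG ATC ACC GTA GTA GTA TCA ATC TGG AAT GTG AAA TCA GAC ACA TGA AGG GCG ACT TAC AAG — ATG at 1, stop TAG at 4 → 6 nt.
Frame -2: TGT AGC CCG AAG AAT GAT CTT CAC TTC TTA AGA TCA CCG TAG TAG TAT CAA TCT GGA ATG TGA AAT CAG ACA CAT GAA GGG CGA CTT ACA AGA — ATG at 59, stop TGA at 62 → 6 nt.
Frame -3: GTA GCC CGA AGA ATG ATC TTC ACT TCT TAA GAT CAC CGT AGT AGT ATC AAT CTG GAA TGT GAA ATC AGA CAC ATG AAG GGC GAC TTA CAA GAA — ATG at 15, stop TAA at 30 → 18 nt.
Forward-strand max 42 nt; reverse-strand max 18 nt. The forward strand has the longer ORF.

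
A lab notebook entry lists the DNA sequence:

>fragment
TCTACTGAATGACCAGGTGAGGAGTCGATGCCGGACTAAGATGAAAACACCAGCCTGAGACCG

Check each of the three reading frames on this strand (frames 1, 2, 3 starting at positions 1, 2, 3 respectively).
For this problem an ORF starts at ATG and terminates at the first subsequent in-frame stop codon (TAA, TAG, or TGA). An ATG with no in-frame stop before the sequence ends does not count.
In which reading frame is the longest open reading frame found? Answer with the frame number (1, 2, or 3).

2

Frame 1: TCT ACT GAA TGA CCA GGT GAG GAG TCG ATG CCG GAC TAA GAT GAA AAC ACC AGC CTG AGA CCG — ATG at 28, stop TAA at 37 → 12 nt.
Frame 2: CTA CTG AAT GAC CAG GTG AGG AGT CGA TGC CGG ACT AAG ATG AAA ACA CCA GCC TGA GAC — ATG at 41, stop TGA at 56 → 18 nt.
Frame 3: TAC TGA ATG ACC AGG TGA GGA GTC GAT GCC GGA CTA AGA TGA AAA CAC CAG CCT GAG ACC — ATG at 9, stop TGA at 18 → 12 nt.
Longest ORF is 18 nt in frame 2 (positions 41–58).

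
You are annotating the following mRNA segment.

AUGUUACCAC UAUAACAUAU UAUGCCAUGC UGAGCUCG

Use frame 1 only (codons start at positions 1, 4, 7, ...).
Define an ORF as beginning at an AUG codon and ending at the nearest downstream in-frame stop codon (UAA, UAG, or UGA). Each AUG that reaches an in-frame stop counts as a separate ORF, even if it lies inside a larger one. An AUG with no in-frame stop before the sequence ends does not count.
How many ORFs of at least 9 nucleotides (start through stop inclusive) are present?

2

Frame 1: AUG UUA CCA CUA UAA CAU AUU AUG CCA UGC UGA GCU — AUG at 1, stop UAA at 13 → 15 nt; AUG at 22, stop UGA at 31 → 12 nt.
ORFs ≥ 9 nucleotides: frame 1 1–15 (15 nucleotides), frame 1 22–33 (12 nucleotides). Count = 2.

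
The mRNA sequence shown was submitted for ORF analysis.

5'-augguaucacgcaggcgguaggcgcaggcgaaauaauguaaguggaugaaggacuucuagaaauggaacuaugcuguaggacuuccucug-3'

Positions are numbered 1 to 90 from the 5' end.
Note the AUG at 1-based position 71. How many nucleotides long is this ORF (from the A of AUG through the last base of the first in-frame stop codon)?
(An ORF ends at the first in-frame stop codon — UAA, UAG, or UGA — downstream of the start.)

Codons from position 71: AUG (71–73), CUG (74–76), UAG (77–79).
UAG is the first in-frame stop; ORF spans 71–79, 9 nucleotides.

9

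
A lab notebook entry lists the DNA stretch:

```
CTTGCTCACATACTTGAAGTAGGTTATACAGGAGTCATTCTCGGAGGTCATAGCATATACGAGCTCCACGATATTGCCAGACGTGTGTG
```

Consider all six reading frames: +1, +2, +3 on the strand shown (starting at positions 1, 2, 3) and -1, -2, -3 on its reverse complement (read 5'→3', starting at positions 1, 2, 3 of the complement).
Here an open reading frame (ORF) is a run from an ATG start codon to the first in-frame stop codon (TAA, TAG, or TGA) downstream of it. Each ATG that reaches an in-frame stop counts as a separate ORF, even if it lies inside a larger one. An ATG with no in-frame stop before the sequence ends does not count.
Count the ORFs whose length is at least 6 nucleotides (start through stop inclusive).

3

Reverse complement (5'→3'): CACACACGTCTGGCAATATCGTGGAGCTCGTATATGCTATGACCTCCGAGAATGACTCCTGTATAACCTACTTCAAGTATGTGAGCAAG
Frame +1: CTT GCT CAC ATA CTT GAA GTA GGT TAT ACA GGA GTC ATT CTC GGA GGT CAT AGC ATA TAC GAG CTC CAC GAT ATT GCC AGA CGT GTG — no ATG→stop ORF.
Frame +2: TTG CTC ACA TAC TTG AAG TAG GTT ATA CAG GAG TCA TTC TCG GAG GTC ATA GCA TAT ACG AGC TCC ACG ATA TTG CCA GAC GTG TGT — no ATG→stop ORF.
Frame +3: TGC TCA CAT ACT TGA AGT AGG TTA TAC AGG AGT CAT TCT CGG AGG TCA TAG CAT ATA CGA GCT CCA CGA TAT TGC CAG ACG TGT GTG — no ATG→stop ORF.
Frame -1: CAC ACA CGT CTG GCA ATA TCG TGG AGC TCG TAT ATG CTA TGA CCT CCG AGA ATG ACT CCT GTA TAA CCT ACT TCA AGT ATG TGA GCA — ATG at 34, stop TGA at 40 → 9 nt; ATG at 52, stop TAA at 64 → 15 nt; ATG at 79, stop TGA at 82 → 6 nt.
Frame -2: ACA CAC GTC TGG CAA TAT CGT GGA GCT CGT ATA TGC TAT GAC CTC CGA GAA TGA CTC CTG TAT AAC CTA CTT CAA GTA TGT GAG CAA — no ATG→stop ORF.
Frame -3: CAC ACG TCT GGC AAT ATC GTG GAG CTC GTA TAT GCT ATG ACC TCC GAG AAT GAC TCC TGT ATA ACC TAC TTC AAG TAT GTG AGC AAG — no ATG→stop ORF.
ORFs ≥ 6 nucleotides: frame -1 34–42 (9 nucleotides), frame -1 52–66 (15 nucleotides), frame -1 79–84 (6 nucleotides). Count = 3.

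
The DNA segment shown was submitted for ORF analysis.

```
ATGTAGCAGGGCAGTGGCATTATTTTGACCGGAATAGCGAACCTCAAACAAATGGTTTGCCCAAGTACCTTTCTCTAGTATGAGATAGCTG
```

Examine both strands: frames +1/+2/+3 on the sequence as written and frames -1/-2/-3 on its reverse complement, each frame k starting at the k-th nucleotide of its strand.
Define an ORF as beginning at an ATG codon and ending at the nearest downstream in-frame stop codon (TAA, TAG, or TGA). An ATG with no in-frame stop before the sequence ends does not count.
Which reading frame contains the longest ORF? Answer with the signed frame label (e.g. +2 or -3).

Reverse complement (5'→3'): CAGCTATCTCATACTAGAGAAAGGTACTTGGGCAAACCATTTGTTTGAGGTTCGCTATTCCGGTCAAAATAATGCCACTGCCCTGCTACAT
Frame +1: ATG TAG CAG GGC AGT GGC ATT ATT TTG ACC GGA ATA GCG AAC CTC AAA CAA ATG GTT TGC CCA AGT ACC TTT CTC TAG TAT GAG ATA GCT — ATG at 1, stop TAG at 4 → 6 nt; ATG at 52, stop TAG at 76 → 27 nt.
Frame +2: TGT AGC AGG GCA GTG GCA TTA TTT TGA CCG GAA TAG CGA ACC TCA AAC AAA TGG TTT GCC CAA GTA CCT TTC TCT AGT ATG AGA TAG CTG — ATG at 80, stop TAG at 86 → 9 nt.
Frame +3: GTA GCA GGG CAG TGG CAT TAT TTT GAC CGG AAT AGC GAA CCT CAA ACA AAT GGT TTG CCC AAG TAC CTT TCT CTA GTA TGA GAT AGC — no ATG→stop ORF.
Frame -1: CAG CTA TCT CAT ACT AGA GAA AGG TAC TTG GGC AAA CCA TTT GTT TGA GGT TCG CTA TTC CGG TCA AAA TAA TGC CAC TGC CCT GCT ACA — no ATG→stop ORF.
Frame -2: AGC TAT CTC ATA CTA GAG AAA GGT ACT TGG GCA AAC CAT TTG TTT GAG GTT CGC TAT TCC GGT CAA AAT AAT GCC ACT GCC CTG CTA CAT — no ATG→stop ORF.
Frame -3: GCT ATC TCA TAC TAG AGA AAG GTA CTT GGG CAA ACC ATT TGT TTG AGG TTC GCT ATT CCG GTC AAA ATA ATG CCA CTG CCC TGC TAC — no ATG→stop ORF.
Longest ORF is 27 nt in frame +1 (positions 52–78).

+1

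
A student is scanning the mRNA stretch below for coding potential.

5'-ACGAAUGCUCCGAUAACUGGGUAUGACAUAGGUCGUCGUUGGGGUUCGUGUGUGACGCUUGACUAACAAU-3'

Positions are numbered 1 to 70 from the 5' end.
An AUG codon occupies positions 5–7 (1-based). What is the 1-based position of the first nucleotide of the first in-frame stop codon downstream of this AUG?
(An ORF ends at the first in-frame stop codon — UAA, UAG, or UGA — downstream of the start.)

Codons from position 5: AUG (5–7), CUC (8–10), CGA (11–13), UAA (14–16).
UAA is a stop codon; it begins at position 14.

14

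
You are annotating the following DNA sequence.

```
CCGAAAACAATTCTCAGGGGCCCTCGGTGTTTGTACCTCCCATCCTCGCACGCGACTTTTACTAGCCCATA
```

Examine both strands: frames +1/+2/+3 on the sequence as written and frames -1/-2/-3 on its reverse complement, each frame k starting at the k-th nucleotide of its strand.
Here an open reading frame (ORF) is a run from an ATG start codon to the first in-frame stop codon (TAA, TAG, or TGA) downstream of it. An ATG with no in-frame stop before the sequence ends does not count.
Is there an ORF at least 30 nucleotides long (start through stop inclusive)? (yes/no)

yes

Reverse complement (5'→3'): TATGGGCTAGTAAAAGTCGCGTGCGAGGATGGGAGGTACAAACACCGAGGGCCCCTGAGAATTGTTTTCGG
Frame +1: CCG AAA ACA ATT CTC AGG GGC CCT CGG TGT TTG TAC CTC CCA TCC TCG CAC GCG ACT TTT ACT AGC CCA — no ATG→stop ORF.
Frame +2: CGA AAA CAA TTC TCA GGG GCC CTC GGT GTT TGT ACC TCC CAT CCT CGC ACG CGA CTT TTA CTA GCC CAT — no ATG→stop ORF.
Frame +3: GAA AAC AAT TCT CAG GGG CCC TCG GTG TTT GTA CCT CCC ATC CTC GCA CGC GAC TTT TAC TAG CCC ATA — no ATG→stop ORF.
Frame -1: TAT GGG CTA GTA AAA GTC GCG TGC GAG GAT GGG AGG TAC AAA CAC CGA GGG CCC CTG AGA ATT GTT TTC — no ATG→stop ORF.
Frame -2: ATG GGC TAG TAA AAG TCG CGT GCG AGG ATG GGA GGT ACA AAC ACC GAG GGC CCC TGA GAA TTG TTT TCG — ATG at 2, stop TAG at 8 → 9 nt; ATG at 29, stop TGA at 56 → 30 nt.
Frame -3: TGG GCT AGT AAA AGT CGC GTG CGA GGA TGG GAG GTA CAA ACA CCG AGG GCC CCT GAG AAT TGT TTT CGG — no ATG→stop ORF.
Frame -2 has an ORF of 30 nucleotides (positions 29–58) ≥ 30, so yes.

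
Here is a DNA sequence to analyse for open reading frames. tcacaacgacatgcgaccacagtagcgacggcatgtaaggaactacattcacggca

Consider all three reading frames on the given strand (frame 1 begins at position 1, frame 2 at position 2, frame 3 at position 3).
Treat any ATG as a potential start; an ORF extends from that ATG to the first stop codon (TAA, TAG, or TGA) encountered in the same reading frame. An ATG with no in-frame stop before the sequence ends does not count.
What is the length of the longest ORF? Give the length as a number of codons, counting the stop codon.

5

Frame 1: TCA CAA CGA CAT GCG ACC ACA GTA GCG ACG GCA TGT AAG GAA CTA CAT TCA CGG — no ATG→stop ORF.
Frame 2: CAC AAC GAC ATG CGA CCA CAG TAG CGA CGG CAT GTA AGG AAC TAC ATT CAC GGC — ATG at 11, stop TAG at 23 → 15 nt.
Frame 3: ACA ACG ACA TGC GAC CAC AGT AGC GAC GGC ATG TAA GGA ACT ACA TTC ACG GCA — ATG at 33, stop TAA at 36 → 6 nt.
Longest: frame 2, positions 11–25, 15 nt = 5 codons = 4 aa. → 5 codons.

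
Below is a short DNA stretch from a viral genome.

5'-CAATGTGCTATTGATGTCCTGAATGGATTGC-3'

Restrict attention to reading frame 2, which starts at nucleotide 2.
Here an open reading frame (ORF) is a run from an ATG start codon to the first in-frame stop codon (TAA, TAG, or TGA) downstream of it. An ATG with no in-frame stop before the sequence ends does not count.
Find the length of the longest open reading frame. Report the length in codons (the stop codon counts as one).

Frame 2: AAT GTG CTA TTG ATG TCC TGA ATG GAT TGC — ATG at 14, stop TGA at 20 → 9 nt.
Longest: frame 2, positions 14–22, 9 nt = 3 codons = 2 aa. → 3 codons.

3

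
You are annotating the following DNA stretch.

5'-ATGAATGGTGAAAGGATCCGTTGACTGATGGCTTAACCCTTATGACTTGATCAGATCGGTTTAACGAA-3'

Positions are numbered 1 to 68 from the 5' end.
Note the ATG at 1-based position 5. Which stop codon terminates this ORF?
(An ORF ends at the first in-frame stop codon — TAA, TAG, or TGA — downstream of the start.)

TGA

Codons from position 5: ATG (5–7), GTG (8–10), AAA (11–13), GGA (14–16), TCC (17–19), GTT (20–22), GAC (23–25), TGA (26–28).
The first in-frame stop codon is TGA.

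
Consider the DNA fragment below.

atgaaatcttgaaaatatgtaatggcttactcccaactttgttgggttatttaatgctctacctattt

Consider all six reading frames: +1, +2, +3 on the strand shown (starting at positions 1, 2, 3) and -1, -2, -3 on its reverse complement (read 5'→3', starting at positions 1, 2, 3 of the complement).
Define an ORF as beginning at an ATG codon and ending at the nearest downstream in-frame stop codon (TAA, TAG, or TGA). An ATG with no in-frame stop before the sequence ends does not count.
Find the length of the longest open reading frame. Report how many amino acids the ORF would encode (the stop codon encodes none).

10

Reverse complement (5'→3'): AAATAGGTAGAGCATTAAATAACCCAACAAAGTTGGGAGTAAGCCATTACATATTTTCAAGATTTCAT
Frame +1: ATG AAA TCT TGA AAA TAT GTA ATG GCT TAC TCC CAA CTT TGT TGG GTT ATT TAA TGC TCT ACC TAT — ATG at 1, stop TGA at 10 → 12 nt; ATG at 22, stop TAA at 52 → 33 nt.
Frame +2: TGA AAT CTT GAA AAT ATG TAA TGG CTT ACT CCC AAC TTT GTT GGG TTA TTT AAT GCT CTA CCT ATT — ATG at 17, stop TAA at 20 → 6 nt.
Frame +3: GAA ATC TTG AAA ATA TGT AAT GGC TTA CTC CCA ACT TTG TTG GGT TAT TTA ATG CTC TAC CTA TTT — no ATG→stop ORF.
Frame -1: AAA TAG GTA GAG CAT TAA ATA ACC CAA CAA AGT TGG GAG TAA GCC ATT ACA TAT TTT CAA GAT TTC — no ATG→stop ORF.
Frame -2: AAT AGG TAG AGC ATT AAA TAA CCC AAC AAA GTT GGG AGT AAG CCA TTA CAT ATT TTC AAG ATT TCA — no ATG→stop ORF.
Frame -3: ATA GGT AGA GCA TTA AAT AAC CCA ACA AAG TTG GGA GTA AGC CAT TAC ATA TTT TCA AGA TTT CAT — no ATG→stop ORF.
Longest: frame +1, positions 22–54, 33 nt = 11 codons = 10 aa. → 10 amino acids.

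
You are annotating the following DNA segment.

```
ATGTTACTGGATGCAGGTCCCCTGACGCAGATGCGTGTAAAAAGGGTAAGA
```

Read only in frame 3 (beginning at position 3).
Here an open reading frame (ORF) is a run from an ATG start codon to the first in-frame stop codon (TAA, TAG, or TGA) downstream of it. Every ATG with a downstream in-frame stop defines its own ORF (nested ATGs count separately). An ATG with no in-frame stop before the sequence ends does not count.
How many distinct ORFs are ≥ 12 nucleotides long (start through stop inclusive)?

0

Frame 3: GTT ACT GGA TGC AGG TCC CCT GAC GCA GAT GCG TGT AAA AAG GGT AAG — no ATG→stop ORF.
No ORF reaches 12 nucleotides. Count = 0.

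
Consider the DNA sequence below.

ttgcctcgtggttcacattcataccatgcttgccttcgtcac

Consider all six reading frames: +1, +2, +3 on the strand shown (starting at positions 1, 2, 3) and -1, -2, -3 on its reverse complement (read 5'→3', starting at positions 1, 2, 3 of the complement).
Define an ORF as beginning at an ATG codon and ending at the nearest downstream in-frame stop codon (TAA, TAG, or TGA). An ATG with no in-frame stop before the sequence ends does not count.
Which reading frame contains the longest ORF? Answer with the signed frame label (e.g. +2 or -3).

Reverse complement (5'→3'): GTGACGAAGGCAAGCATGGTATGAATGTGAACCACGAGGCAA
Frame +1: TTG CCT CGT GGT TCA CAT TCA TAC CAT GCT TGC CTT CGT CAC — no ATG→stop ORF.
Frame +2: TGC CTC GTG GTT CAC ATT CAT ACC ATG CTT GCC TTC GTC — no ATG→stop ORF.
Frame +3: GCC TCG TGG TTC ACA TTC ATA CCA TGC TTG CCT TCG TCA — no ATG→stop ORF.
Frame -1: GTG ACG AAG GCA AGC ATG GTA TGA ATG TGA ACC ACG AGG CAA — ATG at 16, stop TGA at 22 → 9 nt; ATG at 25, stop TGA at 28 → 6 nt.
Frame -2: TGA CGA AGG CAA GCA TGG TAT GAA TGT GAA CCA CGA GGC — no ATG→stop ORF.
Frame -3: GAC GAA GGC AAG CAT GGT ATG AAT GTG AAC CAC GAG GCA — no ATG→stop ORF.
Longest ORF is 9 nt in frame -1 (positions 16–24).

-1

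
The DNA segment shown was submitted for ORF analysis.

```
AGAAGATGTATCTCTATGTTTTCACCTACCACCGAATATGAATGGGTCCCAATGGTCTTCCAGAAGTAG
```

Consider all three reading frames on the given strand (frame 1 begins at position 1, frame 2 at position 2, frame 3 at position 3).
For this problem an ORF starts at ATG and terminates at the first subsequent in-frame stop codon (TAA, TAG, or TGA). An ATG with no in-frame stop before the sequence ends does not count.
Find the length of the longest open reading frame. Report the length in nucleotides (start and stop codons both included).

Frame 1: AGA AGA TGT ATC TCT ATG TTT TCA CCT ACC ACC GAA TAT GAA TGG GTC CCA ATG GTC TTC CAG AAG TAG — ATG at 16, stop TAG at 67 → 54 nt; ATG at 52, stop TAG at 67 → 18 nt.
Frame 2: GAA GAT GTA TCT CTA TGT TTT CAC CTA CCA CCG AAT ATG AAT GGG TCC CAA TGG TCT TCC AGA AGT — no ATG→stop ORF.
Frame 3: AAG ATG TAT CTC TAT GTT TTC ACC TAC CAC CGA ATA TGA ATG GGT CCC AAT GGT CTT CCA GAA GTA — ATG at 6, stop TGA at 39 → 36 nt.
Longest: frame 1, positions 16–69, 54 nt = 18 codons = 17 aa. → 54 nucleotides.

54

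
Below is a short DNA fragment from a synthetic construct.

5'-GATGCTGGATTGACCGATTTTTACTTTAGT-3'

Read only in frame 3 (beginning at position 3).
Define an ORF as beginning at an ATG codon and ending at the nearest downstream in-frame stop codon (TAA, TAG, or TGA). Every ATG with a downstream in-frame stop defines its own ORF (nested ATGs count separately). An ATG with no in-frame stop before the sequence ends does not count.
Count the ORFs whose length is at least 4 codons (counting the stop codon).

0

Frame 3: TGC TGG ATT GAC CGA TTT TTA CTT TAG — no ATG→stop ORF.
No ORF reaches 4 codons. Count = 0.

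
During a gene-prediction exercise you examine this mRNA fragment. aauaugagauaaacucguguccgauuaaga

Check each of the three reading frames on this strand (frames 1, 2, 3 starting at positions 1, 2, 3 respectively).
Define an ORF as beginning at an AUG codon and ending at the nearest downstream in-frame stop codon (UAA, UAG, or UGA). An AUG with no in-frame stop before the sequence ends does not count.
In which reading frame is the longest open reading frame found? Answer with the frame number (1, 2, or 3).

1

Frame 1: AAU AUG AGA UAA ACU CGU GUC CGA UUA AGA — AUG at 4, stop UAA at 10 → 9 nt.
Frame 2: AUA UGA GAU AAA CUC GUG UCC GAU UAA — no AUG→stop ORF.
Frame 3: UAU GAG AUA AAC UCG UGU CCG AUU AAG — no AUG→stop ORF.
Longest ORF is 9 nt in frame 1 (positions 4–12).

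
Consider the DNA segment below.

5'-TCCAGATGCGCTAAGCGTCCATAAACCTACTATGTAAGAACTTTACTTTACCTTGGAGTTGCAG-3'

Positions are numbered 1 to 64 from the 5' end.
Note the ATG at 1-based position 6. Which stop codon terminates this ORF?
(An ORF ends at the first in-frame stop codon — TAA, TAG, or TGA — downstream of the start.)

Codons from position 6: ATG (6–8), CGC (9–11), TAA (12–14).
The first in-frame stop codon is TAA.

TAA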